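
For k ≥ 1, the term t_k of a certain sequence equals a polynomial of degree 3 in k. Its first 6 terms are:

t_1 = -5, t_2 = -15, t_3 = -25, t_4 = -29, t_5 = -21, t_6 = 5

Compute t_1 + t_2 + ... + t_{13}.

1st diffs: -10, -10, -4, 8, 26.
2nd diffs: 0, 6, 12, 18.
3rd diffs: 6, 6, 6 (constant).
Newton forward-difference form: t_k = -5 + (-10)·C(k-1,1) + 6·C(k-1,3).
Continuing: …, 55, 135, 251, 409, …, t_{13} = 1195.
Summing k = 1..13 (13 terms) gives 3445.

3445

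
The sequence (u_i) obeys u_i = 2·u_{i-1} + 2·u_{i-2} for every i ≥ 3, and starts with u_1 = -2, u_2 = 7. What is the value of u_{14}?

755008

Applying the relation repeatedly:
u_3 = 10;  u_4 = 34;  u_5 = 88;  …;  u_{11} = 37024;  u_{12} = 101152;  u_{13} = 276352;  u_{14} = 755008.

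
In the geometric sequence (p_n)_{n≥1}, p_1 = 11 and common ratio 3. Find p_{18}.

p_n = 11·3^(n-1).
p_{18} = 11·3^17 = 1420541793.

1420541793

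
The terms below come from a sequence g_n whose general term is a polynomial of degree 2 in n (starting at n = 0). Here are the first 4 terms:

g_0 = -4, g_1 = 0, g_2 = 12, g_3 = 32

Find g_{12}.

1st diffs: 4, 12, 20.
2nd diffs: 8, 8 (constant).
So g_n = 4n^2 - 4.
Evaluating at n = 12 gives g_{12} = 572.

572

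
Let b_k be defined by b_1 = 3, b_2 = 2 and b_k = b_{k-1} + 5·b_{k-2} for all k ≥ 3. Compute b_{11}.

46672

b_3 = 17; b_4 = 27; b_5 = 112; b_6 = 247; b_7 = 807; b_8 = 2042; b_9 = 6077; b_{10} = 16287; b_{11} = 46672.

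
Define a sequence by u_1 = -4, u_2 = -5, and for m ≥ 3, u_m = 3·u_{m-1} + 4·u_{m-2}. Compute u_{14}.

-120795953

Applying the relation repeatedly:
u_3 = -31;  u_4 = -113;  u_5 = -463;  …;  u_{11} = -1887439;  u_{12} = -7549745;  u_{13} = -30198991;  u_{14} = -120795953.
(Characteristic roots are 4 and -1.)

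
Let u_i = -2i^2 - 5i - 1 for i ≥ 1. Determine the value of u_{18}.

u_{18} = -2·18^2 - 5·18 - 1 = -739.

-739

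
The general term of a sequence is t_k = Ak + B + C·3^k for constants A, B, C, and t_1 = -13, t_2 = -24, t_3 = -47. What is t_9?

Write the equations: A + B + 3C = -13; 2A + B + 9C = -24; 3A + B + 27C = -47.
Subtracting the first from the second: A + 6C = -11.
Subtracting the second from the third: A + 18C = -23.
Solving: C = -1, A = -5, then B = -5.
Therefore t_9 = -45 + (-5) + (-1)·19683 = -19733.

-19733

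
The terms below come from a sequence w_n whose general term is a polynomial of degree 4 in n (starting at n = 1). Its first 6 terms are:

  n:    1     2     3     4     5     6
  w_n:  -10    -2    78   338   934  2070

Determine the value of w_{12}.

1st diffs: 8, 80, 260, 596, 1136.
2nd diffs: 72, 180, 336, 540.
3rd diffs: 108, 156, 204.
4th diffs: 48, 48 (constant).
So w_n = 2n^4 - 2n^3 - 2n^2 - 2n - 6.
Evaluating at n = 12 gives w_{12} = 37698.

37698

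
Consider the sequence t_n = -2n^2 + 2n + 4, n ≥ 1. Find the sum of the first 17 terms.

-3196

Over n = 1..17: Σn = 153, Σn² = 1785.
Total = (-2)·1785 + (2)·153 + (4)·17 = -3196.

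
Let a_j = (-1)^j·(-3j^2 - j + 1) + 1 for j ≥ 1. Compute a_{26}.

-2052

(-1)^26 = 1; -3j^2 - j + 1 at j=26 is -2053; so a_{26} = -2052.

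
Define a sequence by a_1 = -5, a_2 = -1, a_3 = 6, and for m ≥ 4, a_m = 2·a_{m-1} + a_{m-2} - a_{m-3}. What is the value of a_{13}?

25618

Step forward from the initial values:
a_4 = 16; a_5 = 39; a_6 = 88; a_7 = 199; a_8 = 447; a_9 = 1005; a_{10} = 2258; a_{11} = 5074; a_{12} = 11401; a_{13} = 25618.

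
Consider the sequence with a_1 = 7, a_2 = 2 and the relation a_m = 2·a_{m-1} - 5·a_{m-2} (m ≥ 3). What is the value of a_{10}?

-6598

Iterate the recurrence:
a_3 = -31, a_4 = -72, a_5 = 11, a_6 = 382, a_7 = 709, a_8 = -492, a_9 = -4529, a_{10} = -6598.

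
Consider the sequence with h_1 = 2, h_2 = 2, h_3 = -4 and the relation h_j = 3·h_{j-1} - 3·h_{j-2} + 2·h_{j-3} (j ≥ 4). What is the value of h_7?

-82

Compute successive terms:
h_4 = -14  h_5 = -26  h_6 = -44  h_7 = -82.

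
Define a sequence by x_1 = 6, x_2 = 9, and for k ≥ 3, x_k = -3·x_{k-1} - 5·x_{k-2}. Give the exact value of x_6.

Applying the relation repeatedly:
x_3 = -57; x_4 = 126; x_5 = -93; x_6 = -351.

-351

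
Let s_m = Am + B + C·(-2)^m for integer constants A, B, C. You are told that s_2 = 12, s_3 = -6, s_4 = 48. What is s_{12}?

At m = 2, 3, 4: 2A + B + 4C = 12; 3A + B - 8C = -6; 4A + B + 16C = 48.
Subtracting the first from the second: A - 12C = -18.
Subtracting the second from the third: A + 24C = 54.
Solving: C = 2, A = 6, then B = -8.
Therefore s_{12} = 72 + (-8) + 2·4096 = 8256.

8256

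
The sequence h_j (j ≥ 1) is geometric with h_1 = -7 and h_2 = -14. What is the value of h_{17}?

Common ratio r = 2.
h_j = (-7)·2^(j-1).
h_{17} = (-7)·2^16 = -458752.

-458752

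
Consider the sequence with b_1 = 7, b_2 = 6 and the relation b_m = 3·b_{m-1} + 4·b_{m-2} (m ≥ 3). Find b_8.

42594

Compute successive terms:
b_3 = 46; b_4 = 162; b_5 = 670; b_6 = 2658; b_7 = 10654; b_8 = 42594.
(Characteristic roots are 4 and -1.)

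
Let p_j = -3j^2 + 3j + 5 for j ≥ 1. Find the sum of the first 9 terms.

Over j = 1..9: Σj = 45, Σj² = 285.
Total = (-3)·285 + (3)·45 + (5)·9 = -675.

-675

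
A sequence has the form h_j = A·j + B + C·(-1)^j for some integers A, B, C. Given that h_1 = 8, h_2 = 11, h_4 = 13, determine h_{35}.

42

The three given values yield: A + B - C = 8; 2A + B + C = 11; 4A + B + C = 13.
Subtracting the first from the second: A + 2C = 3.
Subtracting the second from the third: 2A = 2.
Solving: C = 1, A = 1, then B = 8.
Hence h_{35} = 1·35 + 8 + 1·(-1) = 42.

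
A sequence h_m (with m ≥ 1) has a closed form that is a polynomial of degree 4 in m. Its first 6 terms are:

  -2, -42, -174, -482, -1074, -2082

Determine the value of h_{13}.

1st diffs: -40, -132, -308, -592, -1008.
2nd diffs: -92, -176, -284, -416.
3rd diffs: -84, -108, -132.
4th diffs: -24, -24 (constant).
Newton forward-difference form: h_m = -2 + (-40)·C(m-1,1) + (-92)·C(m-1,2) + (-84)·C(m-1,3) + (-24)·C(m-1,4).
At m = 13: m-1 = 12, so h_{13} = -2 - 480 - 6072 - 18480 - 11880 = -36914.

-36914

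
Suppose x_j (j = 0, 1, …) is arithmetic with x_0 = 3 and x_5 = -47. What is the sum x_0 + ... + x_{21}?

-2244

Common difference d = (-47 - 3) / (5 - 0) = -10.
x_j = 3 + (j - 0)·(-10).
x_{21} = -207; S = 22·(3 + (-207))/2 = -2244.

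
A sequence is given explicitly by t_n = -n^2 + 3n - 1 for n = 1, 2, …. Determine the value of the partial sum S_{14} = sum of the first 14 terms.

Over n = 1..14: Σn = 105, Σn² = 1015.
Total = (-1)·1015 + (3)·105 + (-1)·14 = -714.

-714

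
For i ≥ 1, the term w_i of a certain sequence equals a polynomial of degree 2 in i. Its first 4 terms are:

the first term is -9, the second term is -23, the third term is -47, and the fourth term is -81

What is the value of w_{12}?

-713

1st diffs: -14, -24, -34.
2nd diffs: -10, -10 (constant).
So w_i = -5i^2 + i - 5.
Evaluating at i = 12 gives w_{12} = -713.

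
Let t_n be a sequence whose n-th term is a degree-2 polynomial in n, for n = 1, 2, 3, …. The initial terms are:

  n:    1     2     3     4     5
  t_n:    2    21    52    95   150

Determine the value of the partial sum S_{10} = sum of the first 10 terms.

2315

1st diffs: 19, 31, 43, 55.
2nd diffs: 12, 12, 12 (constant).
So t_n = 6n^2 + n - 5.
Continuing: …, 217, 296, 387, 490, …, t_{10} = 605.
Summing n = 1..10 (10 terms) gives 2315.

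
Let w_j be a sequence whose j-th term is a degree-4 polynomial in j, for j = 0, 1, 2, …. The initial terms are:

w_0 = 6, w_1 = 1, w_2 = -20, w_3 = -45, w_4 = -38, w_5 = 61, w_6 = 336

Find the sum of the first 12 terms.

21170

1st diffs: -5, -21, -25, 7, 99, 275.
2nd diffs: -16, -4, 32, 92, 176.
3rd diffs: 12, 36, 60, 84.
4th diffs: 24, 24, 24 (constant).
Newton forward-difference form: w_j = 6 + (-5)·C(j,1) + (-16)·C(j,2) + 12·C(j,3) + 24·C(j,4).
Continuing: …, 895, 1870, 3417, 5716, …, w_{11} = 8971.
Summing j = 0..11 (12 terms) gives 21170.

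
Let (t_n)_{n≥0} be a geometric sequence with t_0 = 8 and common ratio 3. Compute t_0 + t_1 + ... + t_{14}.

57395624

t_n = 8·3^(n-0).
S = 8·(3^15 - 1)/(3 - 1) = 8·(14348907 - 1)/(2) = 57395624.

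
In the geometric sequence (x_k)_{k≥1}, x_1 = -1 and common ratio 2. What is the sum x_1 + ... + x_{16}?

x_k = (-1)·2^(k-1).
S = (-1)·(2^16 - 1)/(2 - 1) = (-1)·(65536 - 1)/(1) = -65535.

-65535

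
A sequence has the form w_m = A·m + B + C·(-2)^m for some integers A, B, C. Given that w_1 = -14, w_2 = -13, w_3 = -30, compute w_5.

-64

At m = 1, 2, 3: A + B - 2C = -14; 2A + B + 4C = -13; 3A + B - 8C = -30.
Subtracting the first from the second: A + 6C = 1.
Subtracting the second from the third: A - 12C = -17.
Solving: C = 1, A = -5, then B = -7.
So w_m = -5·m + (-7) + 1·(-2)^m; at m=5 this is -64.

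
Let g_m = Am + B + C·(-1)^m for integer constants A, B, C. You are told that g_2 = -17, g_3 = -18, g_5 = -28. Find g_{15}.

-78

The three given values yield: 2A + B + C = -17; 3A + B - C = -18; 5A + B - C = -28.
Subtracting the first from the second: A - 2C = -1.
Subtracting the second from the third: 2A = -10.
Solving: C = -2, A = -5, then B = -5.
So g_m = -5·m + (-5) + (-2)·(-1)^m; at m=15 this is -78.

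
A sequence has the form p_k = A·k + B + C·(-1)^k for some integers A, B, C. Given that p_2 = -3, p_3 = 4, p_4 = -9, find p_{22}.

-63

The three given values yield: 2A + B + C = -3; 3A + B - C = 4; 4A + B + C = -9.
Subtracting the first from the second: A - 2C = 7.
Subtracting the second from the third: A + 2C = -13.
Solving: C = -5, A = -3, then B = 8.
Therefore p_{22} = -66 + 8 + (-5)·1 = -63.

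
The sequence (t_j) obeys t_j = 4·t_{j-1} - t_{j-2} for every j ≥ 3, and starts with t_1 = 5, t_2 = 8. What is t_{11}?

1007803

Iterate the recurrence:
t_3 = 27, t_4 = 100, t_5 = 373, t_6 = 1392, t_7 = 5195, t_8 = 19388, t_9 = 72357, t_{10} = 270040, t_{11} = 1007803.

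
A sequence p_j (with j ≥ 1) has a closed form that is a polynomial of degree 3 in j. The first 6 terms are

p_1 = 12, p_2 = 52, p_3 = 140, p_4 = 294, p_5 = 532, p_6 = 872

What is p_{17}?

1st diffs: 40, 88, 154, 238, 340.
2nd diffs: 48, 66, 84, 102.
3rd diffs: 18, 18, 18 (constant).
So p_j = 3j^3 + 6j^2 + j + 2.
Evaluating at j = 17 gives p_{17} = 16492.

16492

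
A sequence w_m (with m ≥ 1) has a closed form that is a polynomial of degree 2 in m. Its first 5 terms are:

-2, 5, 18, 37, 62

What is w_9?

222

1st diffs: 7, 13, 19, 25.
2nd diffs: 6, 6, 6 (constant).
Newton forward-difference form: w_m = -2 + 7·C(m-1,1) + 6·C(m-1,2).
At m = 9: m-1 = 8, so w_9 = -2 + 56 + 168 = 222.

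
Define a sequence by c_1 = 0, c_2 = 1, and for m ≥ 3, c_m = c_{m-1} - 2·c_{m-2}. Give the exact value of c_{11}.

-11

c_3 = 1;  c_4 = -1;  c_5 = -3;  c_6 = -1;  c_7 = 5;  c_8 = 7;  c_9 = -3;  c_{10} = -17;  c_{11} = -11.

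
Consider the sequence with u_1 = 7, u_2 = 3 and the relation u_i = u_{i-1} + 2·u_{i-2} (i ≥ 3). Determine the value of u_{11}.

3417

Iterate the recurrence:
u_3 = 17;  u_4 = 23;  u_5 = 57;  u_6 = 103;  u_7 = 217;  u_8 = 423;  u_9 = 857;  u_{10} = 1703;  u_{11} = 3417.
(Characteristic roots are 2 and -1.)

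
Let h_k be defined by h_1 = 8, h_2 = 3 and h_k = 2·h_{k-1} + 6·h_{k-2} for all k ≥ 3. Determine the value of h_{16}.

816253056

h_3 = 54, h_4 = 126, h_5 = 576, …, h_{13} = 16846848, h_{14} = 61409088, h_{15} = 223899264, h_{16} = 816253056.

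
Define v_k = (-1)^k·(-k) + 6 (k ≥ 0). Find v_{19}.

(-1)^19 = -1; -k at k=19 is -19; so v_{19} = 25.

25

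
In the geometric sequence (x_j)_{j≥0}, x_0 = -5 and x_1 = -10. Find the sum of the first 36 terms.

Common ratio r = 2.
x_j = (-5)·2^(j-0).
S = (-5)·(2^36 - 1)/(2 - 1) = (-5)·(68719476736 - 1)/(1) = -343597383675.

-343597383675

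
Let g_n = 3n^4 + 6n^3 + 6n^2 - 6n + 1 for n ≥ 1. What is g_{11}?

52570

g_{11} = 3·11^4 + 6·11^3 + 6·11^2 - 6·11 + 1 = 52570.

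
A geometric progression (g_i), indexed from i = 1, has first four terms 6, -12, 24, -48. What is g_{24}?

Common ratio r = -2.
g_i = 6·(-2)^(i-1).
g_{24} = 6·(-2)^23 = -50331648.

-50331648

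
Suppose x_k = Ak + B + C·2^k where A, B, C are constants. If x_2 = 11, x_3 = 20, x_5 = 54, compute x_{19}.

524380

The three given values yield: 2A + B + 4C = 11; 3A + B + 8C = 20; 5A + B + 32C = 54.
Subtracting the first from the second: A + 4C = 9.
Subtracting the second from the third: 2A + 24C = 34.
Solving: C = 1, A = 5, then B = -3.
Therefore x_{19} = 95 + (-3) + 1·524288 = 524380.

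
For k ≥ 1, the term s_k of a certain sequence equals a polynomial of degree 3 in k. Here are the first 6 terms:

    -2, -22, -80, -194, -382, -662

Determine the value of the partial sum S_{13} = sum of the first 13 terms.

-25324

1st diffs: -20, -58, -114, -188, -280.
2nd diffs: -38, -56, -74, -92.
3rd diffs: -18, -18, -18 (constant).
Newton forward-difference form: s_k = -2 + (-20)·C(k-1,1) + (-38)·C(k-1,2) + (-18)·C(k-1,3).
Continuing: …, -1052, -1570, -2234, -3062, …, s_{13} = -6710.
Summing k = 1..13 (13 terms) gives -25324.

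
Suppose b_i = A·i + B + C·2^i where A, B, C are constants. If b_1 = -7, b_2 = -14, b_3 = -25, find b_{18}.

-524342

Plug in i = 1, 2, 3: A + B + 2C = -7; 2A + B + 4C = -14; 3A + B + 8C = -25.
Subtracting the first from the second: A + 2C = -7.
Subtracting the second from the third: A + 4C = -11.
Solving: C = -2, A = -3, then B = 0.
Therefore b_{18} = -54 + 0 + (-2)·262144 = -524342.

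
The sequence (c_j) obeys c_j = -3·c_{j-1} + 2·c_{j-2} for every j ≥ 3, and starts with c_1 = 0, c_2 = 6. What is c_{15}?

Iterate the recurrence:
c_3 = -18, c_4 = 66, c_5 = -234, …, c_{12} = 1702002, c_{13} = -6061770, c_{14} = 21589314, c_{15} = -76891482.

-76891482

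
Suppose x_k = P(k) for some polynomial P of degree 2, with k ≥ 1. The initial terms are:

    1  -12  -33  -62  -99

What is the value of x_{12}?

-582

1st diffs: -13, -21, -29, -37.
2nd diffs: -8, -8, -8 (constant).
Newton forward-difference form: x_k = 1 + (-13)·C(k-1,1) + (-8)·C(k-1,2).
At k = 12: k-1 = 11, so x_{12} = 1 - 143 - 440 = -582.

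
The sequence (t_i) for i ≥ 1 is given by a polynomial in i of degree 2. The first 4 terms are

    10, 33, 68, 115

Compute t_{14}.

1st diffs: 23, 35, 47.
2nd diffs: 12, 12 (constant).
Newton forward-difference form: t_i = 10 + 23·C(i-1,1) + 12·C(i-1,2).
At i = 14: i-1 = 13, so t_{14} = 10 + 299 + 936 = 1245.

1245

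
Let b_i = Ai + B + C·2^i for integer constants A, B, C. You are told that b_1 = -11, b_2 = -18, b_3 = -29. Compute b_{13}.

-16427

The three given values yield: A + B + 2C = -11; 2A + B + 4C = -18; 3A + B + 8C = -29.
Subtracting the first from the second: A + 2C = -7.
Subtracting the second from the third: A + 4C = -11.
Solving: C = -2, A = -3, then B = -4.
So b_i = -3·i + (-4) + (-2)·2^i; at i=13 this is -16427.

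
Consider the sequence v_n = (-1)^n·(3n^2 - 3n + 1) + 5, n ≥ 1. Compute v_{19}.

-1022

(-1)^19 = -1; 3n^2 - 3n + 1 at n=19 is 1027; so v_{19} = -1022.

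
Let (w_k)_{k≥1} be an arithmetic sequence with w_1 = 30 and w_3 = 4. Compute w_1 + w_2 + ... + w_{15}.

-915

Common difference d = (4 - 30) / (3 - 1) = -13.
w_k = 30 + (k - 1)·(-13).
w_{15} = -152; S = 15·(30 + (-152))/2 = -915.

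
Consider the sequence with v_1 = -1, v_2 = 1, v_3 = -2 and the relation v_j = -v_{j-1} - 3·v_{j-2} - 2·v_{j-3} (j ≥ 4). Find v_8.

9

Iterate the recurrence:
v_4 = 1, v_5 = 3, v_6 = -2, v_7 = -9, v_8 = 9.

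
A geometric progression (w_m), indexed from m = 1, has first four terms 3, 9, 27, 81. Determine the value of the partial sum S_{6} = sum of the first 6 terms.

Common ratio r = 3.
w_m = 3·3^(m-1).
S = 3·(3^6 - 1)/(3 - 1) = 3·(729 - 1)/(2) = 1092.

1092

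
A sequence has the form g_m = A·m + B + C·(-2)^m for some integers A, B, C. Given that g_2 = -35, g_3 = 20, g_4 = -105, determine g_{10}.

Plug in m = 2, 3, 4: 2A + B + 4C = -35; 3A + B - 8C = 20; 4A + B + 16C = -105.
Subtracting the first from the second: A - 12C = 55.
Subtracting the second from the third: A + 24C = -125.
Solving: C = -5, A = -5, then B = -5.
So g_m = -5·m + (-5) + (-5)·(-2)^m; at m=10 this is -5175.

-5175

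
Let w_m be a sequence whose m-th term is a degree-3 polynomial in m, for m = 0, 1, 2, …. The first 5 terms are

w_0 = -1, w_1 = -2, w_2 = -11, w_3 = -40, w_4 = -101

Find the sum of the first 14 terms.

1st diffs: -1, -9, -29, -61.
2nd diffs: -8, -20, -32.
3rd diffs: -12, -12 (constant).
Newton forward-difference form: w_m = -1 + (-1)·C(m,1) + (-8)·C(m,2) + (-12)·C(m,3).
Continuing: …, -206, -367, -596, -905, …, w_{13} = -4070.
Summing m = 0..13 (14 terms) gives -15029.

-15029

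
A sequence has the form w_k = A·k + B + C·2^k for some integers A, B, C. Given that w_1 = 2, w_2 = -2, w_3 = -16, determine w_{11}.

-10168

Write the equations: A + B + 2C = 2; 2A + B + 4C = -2; 3A + B + 8C = -16.
Subtracting the first from the second: A + 2C = -4.
Subtracting the second from the third: A + 4C = -14.
Solving: C = -5, A = 6, then B = 6.
Therefore w_{11} = 66 + 6 + (-5)·2048 = -10168.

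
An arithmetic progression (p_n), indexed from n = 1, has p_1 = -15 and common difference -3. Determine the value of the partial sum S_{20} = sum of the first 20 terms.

p_n = -15 + (n - 1)·(-3).
p_{20} = -72; S = 20·(-15 + (-72))/2 = -870.

-870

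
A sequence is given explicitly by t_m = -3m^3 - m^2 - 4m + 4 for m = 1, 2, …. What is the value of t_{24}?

-42140

t_{24} = -3·24^3 - 1·24^2 - 4·24 + 4 = -42140.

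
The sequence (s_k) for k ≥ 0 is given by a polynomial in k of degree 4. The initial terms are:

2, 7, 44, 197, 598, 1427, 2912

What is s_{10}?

1st diffs: 5, 37, 153, 401, 829, 1485.
2nd diffs: 32, 116, 248, 428, 656.
3rd diffs: 84, 132, 180, 228.
4th diffs: 48, 48, 48 (constant).
So s_k = 2k^4 + 2k^3 - 4k^2 + 5k + 2.
Evaluating at k = 10 gives s_{10} = 21652.

21652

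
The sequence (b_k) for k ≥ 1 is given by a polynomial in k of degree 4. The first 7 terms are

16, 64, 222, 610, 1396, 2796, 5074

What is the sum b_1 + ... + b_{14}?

1st diffs: 48, 158, 388, 786, 1400, 2278.
2nd diffs: 110, 230, 398, 614, 878.
3rd diffs: 120, 168, 216, 264.
4th diffs: 48, 48, 48 (constant).
So b_k = 2k^4 + 5k^2 + 3k + 6.
Continuing: …, 8542, 13560, 20536, 29926, …, b_{14} = 77860.
Summing k = 1..14 (14 terms) gives 260848.

260848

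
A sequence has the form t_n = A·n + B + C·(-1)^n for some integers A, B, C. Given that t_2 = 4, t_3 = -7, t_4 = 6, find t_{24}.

26

Write the equations: 2A + B + C = 4; 3A + B - C = -7; 4A + B + C = 6.
Subtracting the first from the second: A - 2C = -11.
Subtracting the second from the third: A + 2C = 13.
Solving: C = 6, A = 1, then B = -4.
Hence t_{24} = 1·24 + (-4) + 6·1 = 26.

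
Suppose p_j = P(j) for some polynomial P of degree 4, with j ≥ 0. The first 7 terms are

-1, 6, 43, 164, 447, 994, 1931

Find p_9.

8702

1st diffs: 7, 37, 121, 283, 547, 937.
2nd diffs: 30, 84, 162, 264, 390.
3rd diffs: 54, 78, 102, 126.
4th diffs: 24, 24, 24 (constant).
So p_j = j^4 + 3j^3 - j^2 + 4j - 1.
Evaluating at j = 9 gives p_9 = 8702.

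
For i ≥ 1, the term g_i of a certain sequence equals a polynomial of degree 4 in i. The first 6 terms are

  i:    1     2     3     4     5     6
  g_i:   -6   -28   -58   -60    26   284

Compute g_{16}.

1st diffs: -22, -30, -2, 86, 258.
2nd diffs: -8, 28, 88, 172.
3rd diffs: 36, 60, 84.
4th diffs: 24, 24 (constant).
So g_i = i^4 - 4i^3 - 5i^2 + 6i - 4.
Evaluating at i = 16 gives g_{16} = 47964.

47964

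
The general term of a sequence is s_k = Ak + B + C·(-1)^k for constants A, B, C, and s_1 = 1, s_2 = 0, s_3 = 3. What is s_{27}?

27

Plug in k = 1, 2, 3: A + B - C = 1; 2A + B + C = 0; 3A + B - C = 3.
Subtracting the first from the second: A + 2C = -1.
Subtracting the second from the third: A - 2C = 3.
Solving: C = -1, A = 1, then B = -1.
Therefore s_{27} = 27 + (-1) + (-1)·(-1) = 27.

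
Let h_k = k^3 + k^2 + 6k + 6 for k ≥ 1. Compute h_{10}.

1166

h_{10} = 1·10^3 + 1·10^2 + 6·10 + 6 = 1166.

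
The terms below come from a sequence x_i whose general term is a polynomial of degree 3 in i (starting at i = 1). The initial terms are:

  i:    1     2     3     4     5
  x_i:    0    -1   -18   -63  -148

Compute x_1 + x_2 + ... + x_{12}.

-9526

1st diffs: -1, -17, -45, -85.
2nd diffs: -16, -28, -40.
3rd diffs: -12, -12 (constant).
So x_i = -2i^3 + 4i^2 + i - 3.
Continuing: …, -285, -486, -763, -1128, …, x_{12} = -2871.
Summing i = 1..12 (12 terms) gives -9526.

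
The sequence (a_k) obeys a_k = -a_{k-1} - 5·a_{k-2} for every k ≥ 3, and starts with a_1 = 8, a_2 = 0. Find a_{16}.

Iterate the recurrence:
a_3 = -40  a_4 = 40  a_5 = 160  …  a_{13} = -101240  a_{14} = -120960  a_{15} = 627160  a_{16} = -22360.

-22360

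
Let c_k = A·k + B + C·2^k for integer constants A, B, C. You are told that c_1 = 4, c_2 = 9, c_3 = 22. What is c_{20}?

At k = 1, 2, 3: A + B + 2C = 4; 2A + B + 4C = 9; 3A + B + 8C = 22.
Subtracting the first from the second: A + 2C = 5.
Subtracting the second from the third: A + 4C = 13.
Solving: C = 4, A = -3, then B = -1.
Therefore c_{20} = -60 + (-1) + 4·1048576 = 4194243.

4194243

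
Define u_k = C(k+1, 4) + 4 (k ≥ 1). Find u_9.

C(10, 4) = 210, so u_9 = 214.

214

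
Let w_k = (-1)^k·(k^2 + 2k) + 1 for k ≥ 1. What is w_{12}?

169

(-1)^12 = 1; k^2 + 2k at k=12 is 168; so w_{12} = 169.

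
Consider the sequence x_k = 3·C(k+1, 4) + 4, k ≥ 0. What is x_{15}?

C(16, 4) = 1820, so x_{15} = 5464.

5464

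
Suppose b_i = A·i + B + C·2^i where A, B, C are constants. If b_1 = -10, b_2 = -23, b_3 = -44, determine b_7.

-544

The three given values yield: A + B + 2C = -10; 2A + B + 4C = -23; 3A + B + 8C = -44.
Subtracting the first from the second: A + 2C = -13.
Subtracting the second from the third: A + 4C = -21.
Solving: C = -4, A = -5, then B = 3.
So b_i = -5·i + 3 + (-4)·2^i; at i=7 this is -544.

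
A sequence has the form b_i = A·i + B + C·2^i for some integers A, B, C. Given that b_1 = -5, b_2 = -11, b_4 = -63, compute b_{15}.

-163779

The three given values yield: A + B + 2C = -5; 2A + B + 4C = -11; 4A + B + 16C = -63.
Subtracting the first from the second: A + 2C = -6.
Subtracting the second from the third: 2A + 12C = -52.
Solving: C = -5, A = 4, then B = 1.
Hence b_{15} = 4·15 + 1 + (-5)·32768 = -163779.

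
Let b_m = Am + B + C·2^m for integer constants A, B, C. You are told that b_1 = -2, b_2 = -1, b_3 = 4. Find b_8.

485

At m = 1, 2, 3: A + B + 2C = -2; 2A + B + 4C = -1; 3A + B + 8C = 4.
Subtracting the first from the second: A + 2C = 1.
Subtracting the second from the third: A + 4C = 5.
Solving: C = 2, A = -3, then B = -3.
Hence b_8 = -3·8 + (-3) + 2·256 = 485.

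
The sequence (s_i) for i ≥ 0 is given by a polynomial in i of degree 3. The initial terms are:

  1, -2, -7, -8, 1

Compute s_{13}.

1522

1st diffs: -3, -5, -1, 9.
2nd diffs: -2, 4, 10.
3rd diffs: 6, 6 (constant).
Newton forward-difference form: s_i = 1 + (-3)·C(i,1) + (-2)·C(i,2) + 6·C(i,3).
At i = 13: i = 13, so s_{13} = 1 - 39 - 156 + 1716 = 1522.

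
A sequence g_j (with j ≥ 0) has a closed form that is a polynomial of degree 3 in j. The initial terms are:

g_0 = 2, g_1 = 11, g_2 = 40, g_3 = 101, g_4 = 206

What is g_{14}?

6316

1st diffs: 9, 29, 61, 105.
2nd diffs: 20, 32, 44.
3rd diffs: 12, 12 (constant).
Newton forward-difference form: g_j = 2 + 9·C(j,1) + 20·C(j,2) + 12·C(j,3).
At j = 14: j = 14, so g_{14} = 2 + 126 + 1820 + 4368 = 6316.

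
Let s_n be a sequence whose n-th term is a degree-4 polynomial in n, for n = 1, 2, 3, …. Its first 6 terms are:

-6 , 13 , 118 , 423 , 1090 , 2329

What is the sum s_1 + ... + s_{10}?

47151

1st diffs: 19, 105, 305, 667, 1239.
2nd diffs: 86, 200, 362, 572.
3rd diffs: 114, 162, 210.
4th diffs: 48, 48 (constant).
So s_n = 2n^4 - n^3 - n^2 - n - 5.
Continuing: 4398, 7603, 12298, 18885.
Summing n = 1..10 (10 terms) gives 47151.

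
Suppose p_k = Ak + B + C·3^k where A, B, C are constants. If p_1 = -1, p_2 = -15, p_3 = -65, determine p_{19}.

-3486784321

At k = 1, 2, 3: A + B + 3C = -1; 2A + B + 9C = -15; 3A + B + 27C = -65.
Subtracting the first from the second: A + 6C = -14.
Subtracting the second from the third: A + 18C = -50.
Solving: C = -3, A = 4, then B = 4.
Therefore p_{19} = 76 + 4 + (-3)·1162261467 = -3486784321.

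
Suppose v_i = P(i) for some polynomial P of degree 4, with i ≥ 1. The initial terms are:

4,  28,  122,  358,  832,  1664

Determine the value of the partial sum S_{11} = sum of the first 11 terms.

1st diffs: 24, 94, 236, 474, 832.
2nd diffs: 70, 142, 238, 358.
3rd diffs: 72, 96, 120.
4th diffs: 24, 24 (constant).
Newton forward-difference form: v_i = 4 + 24·C(i-1,1) + 70·C(i-1,2) + 72·C(i-1,3) + 24·C(i-1,4).
Continuing: …, 2998, 5002, 7868, 11812, …, v_{11} = 17074.
Summing i = 1..11 (11 terms) gives 47762.

47762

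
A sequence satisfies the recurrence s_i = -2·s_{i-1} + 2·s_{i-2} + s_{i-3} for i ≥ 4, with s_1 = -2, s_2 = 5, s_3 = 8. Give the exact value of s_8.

Applying the relation repeatedly:
s_4 = -8  s_5 = 37  s_6 = -82  s_7 = 230  s_8 = -587.

-587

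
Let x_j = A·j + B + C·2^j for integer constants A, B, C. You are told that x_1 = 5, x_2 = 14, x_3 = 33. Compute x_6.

310

At j = 1, 2, 3: A + B + 2C = 5; 2A + B + 4C = 14; 3A + B + 8C = 33.
Subtracting the first from the second: A + 2C = 9.
Subtracting the second from the third: A + 4C = 19.
Solving: C = 5, A = -1, then B = -4.
So x_j = -1·j + (-4) + 5·2^j; at j=6 this is 310.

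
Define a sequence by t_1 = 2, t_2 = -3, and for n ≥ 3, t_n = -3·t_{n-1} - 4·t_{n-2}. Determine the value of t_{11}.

Iterate the recurrence:
t_3 = 1;  t_4 = 9;  t_5 = -31;  t_6 = 57;  t_7 = -47;  t_8 = -87;  t_9 = 449;  t_{10} = -999;  t_{11} = 1201.

1201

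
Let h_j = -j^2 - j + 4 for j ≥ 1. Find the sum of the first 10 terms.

-400

Over j = 1..10: Σj = 55, Σj² = 385.
Total = (-1)·385 + (-1)·55 + (4)·10 = -400.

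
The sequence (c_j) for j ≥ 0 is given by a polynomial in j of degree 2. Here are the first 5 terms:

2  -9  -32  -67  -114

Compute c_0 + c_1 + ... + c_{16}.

1st diffs: -11, -23, -35, -47.
2nd diffs: -12, -12, -12 (constant).
So c_j = -6j^2 - 5j + 2.
Continuing: …, -173, -244, -327, -422, …, c_{16} = -1614.
Summing j = 0..16 (17 terms) gives -9622.

-9622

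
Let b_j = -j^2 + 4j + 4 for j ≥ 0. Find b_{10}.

-56

b_{10} = -1·10^2 + 4·10 + 4 = -56.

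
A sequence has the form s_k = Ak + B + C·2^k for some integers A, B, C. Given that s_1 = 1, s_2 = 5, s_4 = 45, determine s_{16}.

At k = 1, 2, 4: A + B + 2C = 1; 2A + B + 4C = 5; 4A + B + 16C = 45.
Subtracting the first from the second: A + 2C = 4.
Subtracting the second from the third: 2A + 12C = 40.
Solving: C = 4, A = -4, then B = -3.
Therefore s_{16} = -64 + (-3) + 4·65536 = 262077.

262077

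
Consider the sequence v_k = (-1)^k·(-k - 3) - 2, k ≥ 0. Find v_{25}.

26

(-1)^25 = -1; -k - 3 at k=25 is -28; so v_{25} = 26.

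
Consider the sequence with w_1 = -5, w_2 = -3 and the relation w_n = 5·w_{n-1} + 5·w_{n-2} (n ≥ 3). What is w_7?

-43625

Applying the relation repeatedly:
w_3 = -40, w_4 = -215, w_5 = -1275, w_6 = -7450, w_7 = -43625.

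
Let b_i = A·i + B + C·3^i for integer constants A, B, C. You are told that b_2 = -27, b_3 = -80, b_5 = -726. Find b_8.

The three given values yield: 2A + B + 9C = -27; 3A + B + 27C = -80; 5A + B + 243C = -726.
Subtracting the first from the second: A + 18C = -53.
Subtracting the second from the third: 2A + 216C = -646.
Solving: C = -3, A = 1, then B = -2.
Hence b_8 = 1·8 + (-2) + (-3)·6561 = -19677.

-19677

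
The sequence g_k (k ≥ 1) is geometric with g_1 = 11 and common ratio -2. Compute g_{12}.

-22528

g_k = 11·(-2)^(k-1).
g_{12} = 11·(-2)^11 = -22528.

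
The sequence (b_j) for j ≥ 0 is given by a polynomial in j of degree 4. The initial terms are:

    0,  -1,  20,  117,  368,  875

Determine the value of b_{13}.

34307

1st diffs: -1, 21, 97, 251, 507.
2nd diffs: 22, 76, 154, 256.
3rd diffs: 54, 78, 102.
4th diffs: 24, 24 (constant).
Newton forward-difference form: b_j = (-1)·C(j,1) + 22·C(j,2) + 54·C(j,3) + 24·C(j,4).
At j = 13: j = 13, so b_{13} = -13 + 1716 + 15444 + 17160 = 34307.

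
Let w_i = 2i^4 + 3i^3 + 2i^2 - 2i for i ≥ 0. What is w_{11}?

w_{11} = 2·11^4 + 3·11^3 + 2·11^2 - 2·11 = 33495.

33495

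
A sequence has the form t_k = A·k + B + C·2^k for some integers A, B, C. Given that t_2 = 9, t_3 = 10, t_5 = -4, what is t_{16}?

Write the equations: 2A + B + 4C = 9; 3A + B + 8C = 10; 5A + B + 32C = -4.
Subtracting the first from the second: A + 4C = 1.
Subtracting the second from the third: 2A + 24C = -14.
Solving: C = -1, A = 5, then B = 3.
Therefore t_{16} = 80 + 3 + (-1)·65536 = -65453.

-65453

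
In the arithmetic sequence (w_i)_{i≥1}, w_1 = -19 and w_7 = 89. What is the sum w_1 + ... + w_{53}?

Common difference d = (89 - (-19)) / (7 - 1) = 18.
w_i = -19 + (i - 1)·18.
w_{53} = 917; S = 53·(-19 + 917)/2 = 23797.

23797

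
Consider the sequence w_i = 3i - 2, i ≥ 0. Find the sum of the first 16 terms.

328

Over i = 0..15: Σi = 120.
Total = (3)·120 + (-2)·16 = 328.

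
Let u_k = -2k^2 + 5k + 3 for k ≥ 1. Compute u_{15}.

-372

u_{15} = -2·15^2 + 5·15 + 3 = -372.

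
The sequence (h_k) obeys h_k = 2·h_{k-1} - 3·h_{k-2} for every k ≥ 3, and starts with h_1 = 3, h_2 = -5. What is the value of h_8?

25

h_3 = -19  h_4 = -23  h_5 = 11  h_6 = 91  h_7 = 149  h_8 = 25.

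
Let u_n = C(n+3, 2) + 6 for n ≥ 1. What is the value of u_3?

21

C(6, 2) = 15, so u_3 = 21.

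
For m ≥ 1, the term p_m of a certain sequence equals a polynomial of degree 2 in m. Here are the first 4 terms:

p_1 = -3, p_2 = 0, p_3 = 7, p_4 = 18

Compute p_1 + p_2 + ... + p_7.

1st diffs: 3, 7, 11.
2nd diffs: 4, 4 (constant).
Newton forward-difference form: p_m = -3 + 3·C(m-1,1) + 4·C(m-1,2).
Continuing: 33, 52, 75.
Summing m = 1..7 (7 terms) gives 182.

182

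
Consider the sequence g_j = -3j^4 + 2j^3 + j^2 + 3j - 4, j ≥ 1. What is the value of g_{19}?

g_{19} = -3·19^4 + 2·19^3 + 1·19^2 + 3·19 - 4 = -376831.

-376831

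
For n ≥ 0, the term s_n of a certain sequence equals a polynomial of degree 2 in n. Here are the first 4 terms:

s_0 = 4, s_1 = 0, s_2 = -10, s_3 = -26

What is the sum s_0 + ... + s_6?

-266

1st diffs: -4, -10, -16.
2nd diffs: -6, -6 (constant).
Newton forward-difference form: s_n = 4 + (-4)·C(n,1) + (-6)·C(n,2).
Continuing: -48, -76, -110.
Summing n = 0..6 (7 terms) gives -266.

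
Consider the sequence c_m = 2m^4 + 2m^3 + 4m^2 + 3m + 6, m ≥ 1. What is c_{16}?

c_{16} = 2·16^4 + 2·16^3 + 4·16^2 + 3·16 + 6 = 140342.

140342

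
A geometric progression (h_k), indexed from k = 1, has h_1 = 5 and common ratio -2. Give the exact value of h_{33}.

21474836480

h_k = 5·(-2)^(k-1).
h_{33} = 5·(-2)^32 = 21474836480.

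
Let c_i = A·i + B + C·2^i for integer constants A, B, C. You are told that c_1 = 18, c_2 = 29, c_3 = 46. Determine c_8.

The three given values yield: A + B + 2C = 18; 2A + B + 4C = 29; 3A + B + 8C = 46.
Subtracting the first from the second: A + 2C = 11.
Subtracting the second from the third: A + 4C = 17.
Solving: C = 3, A = 5, then B = 7.
Therefore c_8 = 40 + 7 + 3·256 = 815.

815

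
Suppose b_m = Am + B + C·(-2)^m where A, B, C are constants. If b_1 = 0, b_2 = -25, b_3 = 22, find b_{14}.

Plug in m = 1, 2, 3: A + B - 2C = 0; 2A + B + 4C = -25; 3A + B - 8C = 22.
Subtracting the first from the second: A + 6C = -25.
Subtracting the second from the third: A - 12C = 47.
Solving: C = -4, A = -1, then B = -7.
Therefore b_{14} = -14 + (-7) + (-4)·16384 = -65557.

-65557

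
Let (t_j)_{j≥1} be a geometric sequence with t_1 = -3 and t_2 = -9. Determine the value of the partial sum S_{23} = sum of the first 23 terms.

Common ratio r = 3.
t_j = (-3)·3^(j-1).
S = (-3)·(3^23 - 1)/(3 - 1) = (-3)·(94143178827 - 1)/(2) = -141214768239.

-141214768239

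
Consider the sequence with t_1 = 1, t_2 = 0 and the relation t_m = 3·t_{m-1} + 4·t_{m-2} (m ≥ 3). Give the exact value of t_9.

t_3 = 4; t_4 = 12; t_5 = 52; t_6 = 204; t_7 = 820; t_8 = 3276; t_9 = 13108.
(Characteristic roots are 4 and -1.)

13108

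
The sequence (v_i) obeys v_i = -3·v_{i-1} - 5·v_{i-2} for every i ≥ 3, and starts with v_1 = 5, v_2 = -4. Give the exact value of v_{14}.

-49684

Compute successive terms:
v_3 = -13;  v_4 = 59;  v_5 = -112;  …;  v_{11} = -13288;  v_{12} = 37409;  v_{13} = -45787;  v_{14} = -49684.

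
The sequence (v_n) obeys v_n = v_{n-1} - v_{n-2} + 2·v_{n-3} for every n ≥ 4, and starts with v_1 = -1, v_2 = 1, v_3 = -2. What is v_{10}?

-9

Applying the relation repeatedly:
v_4 = -5; v_5 = -1; v_6 = 0; v_7 = -9; v_8 = -11; v_9 = -2; v_{10} = -9.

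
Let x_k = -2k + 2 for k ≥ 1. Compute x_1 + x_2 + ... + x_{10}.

Over k = 1..10: Σk = 55.
Total = (-2)·55 + (2)·10 = -90.

-90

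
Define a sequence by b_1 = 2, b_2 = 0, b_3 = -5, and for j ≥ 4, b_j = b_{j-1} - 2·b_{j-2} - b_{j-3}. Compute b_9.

Applying the relation repeatedly:
b_4 = -7; b_5 = 3; b_6 = 22; b_7 = 23; b_8 = -24; b_9 = -92.

-92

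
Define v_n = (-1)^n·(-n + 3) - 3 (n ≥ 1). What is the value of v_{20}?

-20

(-1)^20 = 1; -n + 3 at n=20 is -17; so v_{20} = -20.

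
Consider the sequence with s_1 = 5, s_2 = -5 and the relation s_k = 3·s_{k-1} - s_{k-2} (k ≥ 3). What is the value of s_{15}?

Iterate the recurrence:
s_3 = -20  s_4 = -55  s_5 = -145  …  s_{12} = -122380  s_{13} = -320395  s_{14} = -838805  s_{15} = -2196020.

-2196020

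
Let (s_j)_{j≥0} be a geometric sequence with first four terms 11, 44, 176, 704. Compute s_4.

2816

Common ratio r = 4.
s_j = 11·4^(j-0).
s_4 = 11·4^4 = 2816.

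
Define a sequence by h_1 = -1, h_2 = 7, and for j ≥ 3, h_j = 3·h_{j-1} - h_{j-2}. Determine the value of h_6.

406

Iterate the recurrence:
h_3 = 22; h_4 = 59; h_5 = 155; h_6 = 406.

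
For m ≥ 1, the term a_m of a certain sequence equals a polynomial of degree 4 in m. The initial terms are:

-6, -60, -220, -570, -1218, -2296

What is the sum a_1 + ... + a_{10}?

1st diffs: -54, -160, -350, -648, -1078.
2nd diffs: -106, -190, -298, -430.
3rd diffs: -84, -108, -132.
4th diffs: -24, -24 (constant).
So a_m = -m^4 - 4m^3 - 4m^2 + m + 2.
Continuing: -3960, -6390, -9790, -14388.
Summing m = 1..10 (10 terms) gives -38898.

-38898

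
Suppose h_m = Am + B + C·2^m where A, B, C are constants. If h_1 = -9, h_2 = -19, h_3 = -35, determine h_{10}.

-3111

The three given values yield: A + B + 2C = -9; 2A + B + 4C = -19; 3A + B + 8C = -35.
Subtracting the first from the second: A + 2C = -10.
Subtracting the second from the third: A + 4C = -16.
Solving: C = -3, A = -4, then B = 1.
Therefore h_{10} = -40 + 1 + (-3)·1024 = -3111.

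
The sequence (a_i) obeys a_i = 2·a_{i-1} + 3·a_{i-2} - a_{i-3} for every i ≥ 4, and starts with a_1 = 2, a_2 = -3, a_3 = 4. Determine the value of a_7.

Compute successive terms:
a_4 = -3; a_5 = 9; a_6 = 5; a_7 = 40.

40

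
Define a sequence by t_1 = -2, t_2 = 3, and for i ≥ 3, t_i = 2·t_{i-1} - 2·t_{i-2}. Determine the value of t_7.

Applying the relation repeatedly:
t_3 = 10;  t_4 = 14;  t_5 = 8;  t_6 = -12;  t_7 = -40.

-40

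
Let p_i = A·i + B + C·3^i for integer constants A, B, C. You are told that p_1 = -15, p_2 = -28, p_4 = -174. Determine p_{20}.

Write the equations: A + B + 3C = -15; 2A + B + 9C = -28; 4A + B + 81C = -174.
Subtracting the first from the second: A + 6C = -13.
Subtracting the second from the third: 2A + 72C = -146.
Solving: C = -2, A = -1, then B = -8.
Therefore p_{20} = -20 + (-8) + (-2)·3486784401 = -6973568830.

-6973568830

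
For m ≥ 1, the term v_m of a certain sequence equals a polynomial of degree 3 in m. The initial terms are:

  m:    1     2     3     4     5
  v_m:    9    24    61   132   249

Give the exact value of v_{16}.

8004

1st diffs: 15, 37, 71, 117.
2nd diffs: 22, 34, 46.
3rd diffs: 12, 12 (constant).
Newton forward-difference form: v_m = 9 + 15·C(m-1,1) + 22·C(m-1,2) + 12·C(m-1,3).
At m = 16: m-1 = 15, so v_{16} = 9 + 225 + 2310 + 5460 = 8004.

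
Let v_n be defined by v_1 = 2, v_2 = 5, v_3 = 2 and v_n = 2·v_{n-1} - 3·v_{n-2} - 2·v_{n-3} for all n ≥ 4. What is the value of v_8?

377

Compute successive terms:
v_4 = -15; v_5 = -46; v_6 = -51; v_7 = 66; v_8 = 377.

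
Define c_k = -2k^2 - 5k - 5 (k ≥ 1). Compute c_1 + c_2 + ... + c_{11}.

-1397

Over k = 1..11: Σk = 66, Σk² = 506.
Total = (-2)·506 + (-5)·66 + (-5)·11 = -1397.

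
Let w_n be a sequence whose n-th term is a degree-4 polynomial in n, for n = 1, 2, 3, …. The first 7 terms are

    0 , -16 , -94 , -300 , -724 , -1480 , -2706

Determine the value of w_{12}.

1st diffs: -16, -78, -206, -424, -756, -1226.
2nd diffs: -62, -128, -218, -332, -470.
3rd diffs: -66, -90, -114, -138.
4th diffs: -24, -24, -24 (constant).
Newton forward-difference form: w_n = (-16)·C(n-1,1) + (-62)·C(n-1,2) + (-66)·C(n-1,3) + (-24)·C(n-1,4).
At n = 12: n-1 = 11, so w_{12} = -176 - 3410 - 10890 - 7920 = -22396.

-22396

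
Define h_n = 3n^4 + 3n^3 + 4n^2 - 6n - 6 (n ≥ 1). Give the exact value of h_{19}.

412864

h_{19} = 3·19^4 + 3·19^3 + 4·19^2 - 6·19 - 6 = 412864.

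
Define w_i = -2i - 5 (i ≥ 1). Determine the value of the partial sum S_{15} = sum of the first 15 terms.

Over i = 1..15: Σi = 120.
Total = (-2)·120 + (-5)·15 = -315.

-315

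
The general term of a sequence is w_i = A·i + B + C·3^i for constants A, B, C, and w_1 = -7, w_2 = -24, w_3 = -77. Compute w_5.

The three given values yield: A + B + 3C = -7; 2A + B + 9C = -24; 3A + B + 27C = -77.
Subtracting the first from the second: A + 6C = -17.
Subtracting the second from the third: A + 18C = -53.
Solving: C = -3, A = 1, then B = 1.
Therefore w_5 = 5 + 1 + (-3)·243 = -723.

-723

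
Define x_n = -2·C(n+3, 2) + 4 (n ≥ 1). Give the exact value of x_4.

C(7, 2) = 21, so x_4 = -38.

-38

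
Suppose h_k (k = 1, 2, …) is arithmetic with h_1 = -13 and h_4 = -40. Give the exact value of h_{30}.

-274

Common difference d = (-40 - (-13)) / (4 - 1) = -9.
h_k = -13 + (k - 1)·(-9).
h_{30} = -13 + 29·(-9) = -274.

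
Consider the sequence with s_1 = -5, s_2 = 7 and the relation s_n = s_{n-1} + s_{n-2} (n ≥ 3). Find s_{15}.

1474

s_3 = 2, s_4 = 9, s_5 = 11, …, s_{12} = 348, s_{13} = 563, s_{14} = 911, s_{15} = 1474.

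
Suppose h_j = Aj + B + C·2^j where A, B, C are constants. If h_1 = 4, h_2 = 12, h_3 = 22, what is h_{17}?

Write the equations: A + B + 2C = 4; 2A + B + 4C = 12; 3A + B + 8C = 22.
Subtracting the first from the second: A + 2C = 8.
Subtracting the second from the third: A + 4C = 10.
Solving: C = 1, A = 6, then B = -4.
So h_j = 6·j + (-4) + 1·2^j; at j=17 this is 131170.

131170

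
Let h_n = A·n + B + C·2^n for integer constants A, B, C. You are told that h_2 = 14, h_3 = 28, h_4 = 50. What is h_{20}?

2097266

Plug in n = 2, 3, 4: 2A + B + 4C = 14; 3A + B + 8C = 28; 4A + B + 16C = 50.
Subtracting the first from the second: A + 4C = 14.
Subtracting the second from the third: A + 8C = 22.
Solving: C = 2, A = 6, then B = -6.
Therefore h_{20} = 120 + (-6) + 2·1048576 = 2097266.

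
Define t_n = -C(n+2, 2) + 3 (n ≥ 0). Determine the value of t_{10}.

C(12, 2) = 66, so t_{10} = -63.

-63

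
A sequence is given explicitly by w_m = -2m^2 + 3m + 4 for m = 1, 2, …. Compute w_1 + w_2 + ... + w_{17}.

Over m = 1..17: Σm = 153, Σm² = 1785.
Total = (-2)·1785 + (3)·153 + (4)·17 = -3043.

-3043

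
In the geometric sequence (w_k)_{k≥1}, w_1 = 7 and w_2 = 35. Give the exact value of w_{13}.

1708984375

Common ratio r = 5.
w_k = 7·5^(k-1).
w_{13} = 7·5^12 = 1708984375.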